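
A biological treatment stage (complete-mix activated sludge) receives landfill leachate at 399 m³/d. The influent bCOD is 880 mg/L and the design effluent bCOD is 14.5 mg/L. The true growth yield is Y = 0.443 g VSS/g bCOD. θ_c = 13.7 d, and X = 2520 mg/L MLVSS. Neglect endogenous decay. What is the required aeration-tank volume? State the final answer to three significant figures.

V·X = Y·Q·ΔS·θ_c gives V = 0.443 × 399 × (880 − 14.5) × 13.7 / 2520 = 831.7 m³.

V ≈ 832 m³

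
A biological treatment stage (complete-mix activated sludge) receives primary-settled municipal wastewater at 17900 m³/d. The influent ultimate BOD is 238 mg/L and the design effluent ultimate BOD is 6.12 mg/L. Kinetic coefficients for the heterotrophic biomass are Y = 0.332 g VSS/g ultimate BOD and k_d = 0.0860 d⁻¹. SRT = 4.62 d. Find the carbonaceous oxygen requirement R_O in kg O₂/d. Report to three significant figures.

Observed yield with endogenous decay: Y_obs = Y / (1 + k_d·θ_c) = 0.332 / (1 + 0.0860 × 4.62) = 0.332 / 1.397 = 0.2376 g VSS/g ultimate BOD.
Q·(S₀ − S) = 17900 × (238 − 6.12) × 10⁻³ = 4151 kg/d removed.
P_X = Y_obs·Q·(S₀ − S) = 0.2376 × 4151 = 986.2 kg VSS/d.
Carbonaceous O₂ demand = substrate oxidised − cell-mass equivalent = 4151 − 1.42 × 986.2 = 2750 kg O₂/d.

R_O ≈ 2750 kg O₂/d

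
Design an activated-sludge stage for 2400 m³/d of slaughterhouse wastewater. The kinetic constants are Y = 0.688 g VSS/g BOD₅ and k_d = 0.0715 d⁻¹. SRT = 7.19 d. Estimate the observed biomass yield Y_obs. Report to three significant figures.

Observed yield with endogenous decay: Y_obs = Y / (1 + k_d·θ_c) = 0.688 / (1 + 0.0715 × 7.19) = 0.688 / 1.514 = 0.4544 g VSS/g BOD₅.

Y_obs ≈ 0.454 g VSS/g BOD₅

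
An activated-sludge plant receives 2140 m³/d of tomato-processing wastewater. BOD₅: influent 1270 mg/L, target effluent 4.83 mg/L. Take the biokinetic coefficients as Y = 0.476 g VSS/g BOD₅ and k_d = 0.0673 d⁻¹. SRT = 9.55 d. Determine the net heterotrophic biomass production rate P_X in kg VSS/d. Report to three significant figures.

Y_obs = Y / (1 + k_d θ_c) = 0.476 / (1 + 0.0673 × 9.55) = 0.476 / 1.643 = 0.2898.
Q·(S₀ − S) = 2140 × (1270 − 4.83) × 10⁻³ = 2707 kg/d removed.
Biomass produced: P_X = Y_obs·Q·ΔS = 0.2898 × 2707 ≈ 784.5 kg VSS/d.

P_X ≈ 785 kg VSS/d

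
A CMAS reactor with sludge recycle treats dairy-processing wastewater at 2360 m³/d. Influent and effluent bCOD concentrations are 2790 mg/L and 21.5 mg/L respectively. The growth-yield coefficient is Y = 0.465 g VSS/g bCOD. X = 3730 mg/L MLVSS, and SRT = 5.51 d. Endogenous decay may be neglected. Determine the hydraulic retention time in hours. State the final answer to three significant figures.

τ ≈ 45.6 h

V·X = Y·Q·ΔS·θ_c gives V = 0.465 × 2360 × (2790 − 21.5) × 5.51 / 3730 = 4488 m³.
HRT = V/Q = 4488 m³ / 2360 m³·d⁻¹ = 1.902 d × 24 = 45.64 h.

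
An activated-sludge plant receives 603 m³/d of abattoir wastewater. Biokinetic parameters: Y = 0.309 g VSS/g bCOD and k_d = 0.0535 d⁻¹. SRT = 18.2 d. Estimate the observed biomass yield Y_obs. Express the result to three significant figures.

Y_obs ≈ 0.157 g VSS/g bCOD

Correct the yield for decay: Y_obs = Y/(1 + k_d θ_c) = 0.309 / (1 + 0.0535 × 18.2) = 0.309 / 1.974 = 0.1566.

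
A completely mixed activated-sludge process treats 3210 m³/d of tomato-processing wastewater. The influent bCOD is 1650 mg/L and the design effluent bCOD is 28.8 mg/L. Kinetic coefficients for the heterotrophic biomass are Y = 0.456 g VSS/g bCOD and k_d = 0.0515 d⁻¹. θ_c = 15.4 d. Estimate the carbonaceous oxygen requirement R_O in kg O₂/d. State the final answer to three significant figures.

The observed yield is Y_obs = Y/(1 + k_d·θ_c) = 0.456 / (1 + 0.0515 × 15.4) = 0.456 / 1.793 = 0.2543 g VSS per g bCOD removed.
Q·(S₀ − S) = 3210 × (1650 − 28.8) × 10⁻³ = 5204 kg/d removed.
P_X = Y_obs·Q·(S₀ − S) = 0.2543 × 5204 = 1323 kg VSS/d.
R_O = Q·ΔS − 1.42 P_X = 5204 − 1879 = 3325 kg O₂/d.

R_O ≈ 3320 kg O₂/d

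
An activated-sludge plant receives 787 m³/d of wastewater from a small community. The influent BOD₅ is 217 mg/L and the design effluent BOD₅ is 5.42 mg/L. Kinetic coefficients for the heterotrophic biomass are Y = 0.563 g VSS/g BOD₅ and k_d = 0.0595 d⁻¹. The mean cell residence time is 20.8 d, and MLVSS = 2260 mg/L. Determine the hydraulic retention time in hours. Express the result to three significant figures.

Rearranging the biomass balance for a CMAS with decay, V = Y·Q·ΔS·θ_c / [X·(1+k_d θ_c)] = 0.563 × 787 × (217 − 5.42) × 20.8 / [2260 × (1 + 0.0595 × 20.8)] = 1.95×10^6 / 5057 = 385.6 m³.
HRT = V/Q = 385.6 m³ / 787 m³·d⁻¹ = 0.4900 d × 24 = 11.76 h.

τ ≈ 11.8 h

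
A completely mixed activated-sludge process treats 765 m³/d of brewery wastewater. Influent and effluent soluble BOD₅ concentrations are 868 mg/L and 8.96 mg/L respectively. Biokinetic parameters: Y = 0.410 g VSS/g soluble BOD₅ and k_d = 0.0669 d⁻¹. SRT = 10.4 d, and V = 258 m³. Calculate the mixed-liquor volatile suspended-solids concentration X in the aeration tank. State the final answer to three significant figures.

X ≈ 6400 mg/L

From V·X·(1 + k_d·θ_c) = Y·Q·(S₀ − S)·θ_c: X = 0.410 × 765 × (868 − 8.96) × 10.4 / [258 × (1 + 0.0669 × 10.4)] = 6405 mg/L.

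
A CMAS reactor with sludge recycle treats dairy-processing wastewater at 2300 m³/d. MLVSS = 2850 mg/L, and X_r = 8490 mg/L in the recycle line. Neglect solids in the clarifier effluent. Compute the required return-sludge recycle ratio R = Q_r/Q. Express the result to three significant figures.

Mass balance around the secondary clarifier (neglecting effluent solids): R = X / (X_r − X) = 2850 / (8490 − 2850) = 0.5053.

R ≈ 0.505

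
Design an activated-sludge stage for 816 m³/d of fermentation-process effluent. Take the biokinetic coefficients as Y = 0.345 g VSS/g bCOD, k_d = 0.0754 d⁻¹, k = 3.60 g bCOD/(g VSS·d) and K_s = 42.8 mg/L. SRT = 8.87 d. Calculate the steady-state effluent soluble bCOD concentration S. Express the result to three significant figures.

Effluent substrate depends only on kinetics and SRT: S = K_s(1 + k_d θ_c) / [θ_c(Yk − k_d) − 1] = 42.8 × (1 + 0.0754 × 8.87) / [8.87 × (0.345 × 3.60 − 0.0754) − 1] = 71.42 / 9.348 = 7.641 mg/L.

S ≈ 7.64 mg/L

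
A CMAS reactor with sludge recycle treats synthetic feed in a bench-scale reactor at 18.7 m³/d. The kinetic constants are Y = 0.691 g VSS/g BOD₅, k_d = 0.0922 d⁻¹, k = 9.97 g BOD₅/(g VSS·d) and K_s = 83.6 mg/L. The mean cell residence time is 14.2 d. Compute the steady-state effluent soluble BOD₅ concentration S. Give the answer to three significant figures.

S ≈ 2.02 mg/L

For a completely mixed reactor with recycle the Lawrence–McCarty relation gives S = K_s·(1 + k_d·θ_c) / [θ_c·(Y·k − k_d) − 1] = 83.6 × (1 + 0.0922 × 14.2) / [14.2 × (0.691 × 9.97 − 0.0922) − 1] = 193.1 / 95.52 = 2.021 mg/L.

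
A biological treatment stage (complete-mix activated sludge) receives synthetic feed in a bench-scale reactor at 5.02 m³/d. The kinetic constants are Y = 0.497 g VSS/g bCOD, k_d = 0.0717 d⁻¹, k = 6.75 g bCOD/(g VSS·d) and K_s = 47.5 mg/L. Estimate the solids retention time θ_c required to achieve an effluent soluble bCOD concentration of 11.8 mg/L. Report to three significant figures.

From 1/θ_c = Y·k·S/(K_s + S) − k_d: Y·k·S/(K_s+S) = 0.497 × 6.75 × 11.8 / (47.5 + 11.8) = 0.6676 d⁻¹.
θ_c = 1/(μ − k_d) = 1/(0.6676 − 0.0717) = 1/0.5959 = 1.678 d.

θ_c ≈ 1.68 d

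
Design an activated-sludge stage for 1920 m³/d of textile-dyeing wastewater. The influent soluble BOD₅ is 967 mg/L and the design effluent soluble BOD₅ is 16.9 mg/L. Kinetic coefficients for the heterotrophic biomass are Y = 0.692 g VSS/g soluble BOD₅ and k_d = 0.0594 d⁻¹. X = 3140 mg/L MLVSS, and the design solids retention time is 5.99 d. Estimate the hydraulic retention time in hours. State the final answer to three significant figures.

From the SRT design equation V = Y Q (S₀−S) θ_c / [X (1 + k_d θ_c)] = 0.692 × 1920 × (967 − 16.9) × 5.99 / [3140 × (1 + 0.0594 × 5.99)] = 7.56×10^6 / 4257 = 1776 m³.
τ = V/Q = 1776/1920 = 0.9251 d, or 22.20 h.

τ ≈ 22.2 h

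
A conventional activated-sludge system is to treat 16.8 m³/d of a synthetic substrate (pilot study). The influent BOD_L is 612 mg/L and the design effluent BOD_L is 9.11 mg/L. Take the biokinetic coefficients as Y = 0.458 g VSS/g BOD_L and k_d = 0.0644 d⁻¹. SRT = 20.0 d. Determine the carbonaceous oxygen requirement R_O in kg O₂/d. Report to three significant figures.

Y_obs = Y / (1 + k_d θ_c) = 0.458 / (1 + 0.0644 × 20.0) = 0.458 / 2.288 = 0.2002.
Mass of BOD_L removed per day: Q(S₀ − S) = 16.8 × 602.9 g/m³ = 10.13 kg/d.
Net sludge production P_X = 0.2002 × 10.13 = 2.027 kg VSS/d.
R_O = Q·ΔS − 1.42 P_X = 10.13 − 2.879 = 7.250 kg O₂/d.

R_O ≈ 7.25 kg O₂/d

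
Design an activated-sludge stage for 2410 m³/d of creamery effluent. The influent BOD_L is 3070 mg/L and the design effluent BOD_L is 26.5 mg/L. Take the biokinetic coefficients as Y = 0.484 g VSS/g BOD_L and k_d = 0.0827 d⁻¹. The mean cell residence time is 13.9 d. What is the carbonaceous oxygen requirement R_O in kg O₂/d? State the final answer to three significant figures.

The observed yield is Y_obs = Y/(1 + k_d·θ_c) = 0.484 / (1 + 0.0827 × 13.9) = 0.484 / 2.150 = 0.2252 g VSS per g BOD_L removed.
Substrate removed = Q·(S₀ − S) = 2410 m³/d × (3070 − 26.5) g/m³ = 7.33×10^6 g/d = 7335 kg/d.
Biomass synthesised: P_X = Y_obs × 7335 = 1652 kg VSS/d.
R_O = Q·(S₀ − S) − 1.42·P_X = 7335 − 1.42 × 1652 = 4990 kg O₂/d.

R_O ≈ 4990 kg O₂/d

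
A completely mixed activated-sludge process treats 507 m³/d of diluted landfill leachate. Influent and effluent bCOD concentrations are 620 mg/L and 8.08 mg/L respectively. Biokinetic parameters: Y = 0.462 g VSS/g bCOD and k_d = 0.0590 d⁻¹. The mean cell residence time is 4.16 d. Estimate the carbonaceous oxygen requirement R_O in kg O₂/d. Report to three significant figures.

Observed yield with endogenous decay: Y_obs = Y / (1 + k_d·θ_c) = 0.462 / (1 + 0.0590 × 4.16) = 0.462 / 1.245 = 0.3710 g VSS/g bCOD.
ΔS = 620 − 8.08 = 611.9 mg/L, so the substrate removal rate is 507 × 611.9/1000 = 310.2 kg bCOD/d.
Net sludge production P_X = 0.3710 × 310.2 = 115.1 kg VSS/d.
R_O = Q·(S₀ − S) − 1.42·P_X = 310.2 − 1.42 × 115.1 = 146.8 kg O₂/d.

R_O ≈ 147 kg O₂/d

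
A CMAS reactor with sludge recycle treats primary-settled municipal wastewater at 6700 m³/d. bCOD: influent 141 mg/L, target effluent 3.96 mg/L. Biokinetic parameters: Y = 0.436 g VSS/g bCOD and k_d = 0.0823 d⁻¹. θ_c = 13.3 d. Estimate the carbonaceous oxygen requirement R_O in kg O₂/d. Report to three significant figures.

R_O ≈ 647 kg O₂/d

The observed yield is Y_obs = Y/(1 + k_d·θ_c) = 0.436 / (1 + 0.0823 × 13.3) = 0.436 / 2.095 = 0.2082 g VSS per g bCOD removed.
ΔS = 141 − 3.96 = 137.0 mg/L, so the substrate removal rate is 6700 × 137.0/1000 = 918.2 kg bCOD/d.
Net sludge production P_X = 0.2082 × 918.2 = 191.1 kg VSS/d.
R_O = Q·ΔS − 1.42 P_X = 918.2 − 271.4 = 646.8 kg O₂/d.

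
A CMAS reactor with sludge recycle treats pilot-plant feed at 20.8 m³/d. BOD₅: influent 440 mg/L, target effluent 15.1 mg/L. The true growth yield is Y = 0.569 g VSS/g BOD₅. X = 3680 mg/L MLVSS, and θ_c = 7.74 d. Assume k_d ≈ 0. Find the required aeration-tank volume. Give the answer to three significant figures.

With k_d = 0 the design equation reduces to V = Y Q (S₀−S) θ_c / X = 0.569 × 20.8 × (440 − 15.1) × 7.74 / 3680 = 10.58 m³.

V ≈ 10.6 m³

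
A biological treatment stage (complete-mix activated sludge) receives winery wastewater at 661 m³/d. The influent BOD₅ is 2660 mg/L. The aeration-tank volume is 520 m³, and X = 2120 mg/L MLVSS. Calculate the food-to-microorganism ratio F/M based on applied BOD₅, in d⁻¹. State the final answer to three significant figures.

F/M ≈ 1.59 d⁻¹

Food-to-microorganism ratio F/M = Q S₀ / (V X) = 661 × 2660 / (520.0 × 2120) = 1.595 d⁻¹.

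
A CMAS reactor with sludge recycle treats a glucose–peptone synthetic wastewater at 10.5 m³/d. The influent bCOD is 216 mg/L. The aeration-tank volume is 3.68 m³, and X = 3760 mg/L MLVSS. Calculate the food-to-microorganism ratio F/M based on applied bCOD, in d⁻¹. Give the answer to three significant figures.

Food-to-microorganism ratio F/M = Q S₀ / (V X) = 10.5 × 216 / (3.680 × 3760) = 0.1639 d⁻¹.

F/M ≈ 0.164 d⁻¹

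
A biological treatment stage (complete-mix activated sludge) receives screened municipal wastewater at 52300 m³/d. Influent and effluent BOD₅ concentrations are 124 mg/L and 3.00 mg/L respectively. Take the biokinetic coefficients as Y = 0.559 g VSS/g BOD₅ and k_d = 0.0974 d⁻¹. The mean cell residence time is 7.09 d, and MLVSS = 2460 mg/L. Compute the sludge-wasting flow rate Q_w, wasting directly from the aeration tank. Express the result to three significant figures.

Steady-state biomass mass balance: V·X·(1 + k_d·θ_c) = Y·Q·(S₀ − S)·θ_c, so V = 0.559 × 52300 × (124 − 3.00) × 7.09 / [2460 × (1 + 0.0974 × 7.09)] = 2.51×10^7 / 4159 = 6031 m³.
For wasting at MLVSS concentration, Q_w = V/θ_c = 6031/7.09 = 850.6 m³/d.

Q_w ≈ 851 m³/d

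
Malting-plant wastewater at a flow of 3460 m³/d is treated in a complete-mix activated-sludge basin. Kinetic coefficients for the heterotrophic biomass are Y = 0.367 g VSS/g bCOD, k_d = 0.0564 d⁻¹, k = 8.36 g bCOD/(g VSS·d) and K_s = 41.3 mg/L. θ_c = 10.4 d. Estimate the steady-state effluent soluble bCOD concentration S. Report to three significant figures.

S ≈ 2.16 mg/L

Effluent substrate depends only on kinetics and SRT: S = K_s(1 + k_d θ_c) / [θ_c(Yk − k_d) − 1] = 41.3 × (1 + 0.0564 × 10.4) / [10.4 × (0.367 × 8.36 − 0.0564) − 1] = 65.52 / 30.32 = 2.161 mg/L.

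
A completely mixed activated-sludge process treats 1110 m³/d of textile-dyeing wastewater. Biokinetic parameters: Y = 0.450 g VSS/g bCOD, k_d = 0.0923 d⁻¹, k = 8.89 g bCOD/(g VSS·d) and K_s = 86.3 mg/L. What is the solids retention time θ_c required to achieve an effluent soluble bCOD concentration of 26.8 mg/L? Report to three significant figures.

θ_c ≈ 1.17 d

From 1/θ_c = Y·k·S/(K_s + S) − k_d: Y·k·S/(K_s+S) = 0.450 × 8.89 × 26.8 / (86.3 + 26.8) = 0.9480 d⁻¹.
Then 1/θ_c = μ − k_d = 0.9480 − 0.0923 = 0.8557 d⁻¹, giving θ_c = 1.169 d.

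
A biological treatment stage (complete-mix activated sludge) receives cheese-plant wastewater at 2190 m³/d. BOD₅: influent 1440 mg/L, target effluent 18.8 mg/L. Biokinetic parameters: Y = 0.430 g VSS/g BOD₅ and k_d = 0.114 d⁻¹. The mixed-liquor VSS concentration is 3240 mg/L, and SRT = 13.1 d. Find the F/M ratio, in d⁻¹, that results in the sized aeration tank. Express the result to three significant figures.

Rearranging the biomass balance for a CMAS with decay, V = Y·Q·ΔS·θ_c / [X·(1+k_d θ_c)] = 0.430 × 2190 × (1440 − 18.8) × 13.1 / [3240 × (1 + 0.114 × 13.1)] = 1.75×10^7 / 8079 = 2170 m³.
Food-to-microorganism ratio F/M = Q S₀ / (V X) = 2190 × 1440 / (2170 × 3240) = 0.4485 d⁻¹.

F/M ≈ 0.448 d⁻¹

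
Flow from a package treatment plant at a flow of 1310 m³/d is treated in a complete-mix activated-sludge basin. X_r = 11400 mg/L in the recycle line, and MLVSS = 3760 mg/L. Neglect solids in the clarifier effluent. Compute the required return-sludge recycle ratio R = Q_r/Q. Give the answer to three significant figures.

R ≈ 0.492

R = Q_r/Q = X/(X_r − X) = 3760 / (11400 − 3760) = 0.4921.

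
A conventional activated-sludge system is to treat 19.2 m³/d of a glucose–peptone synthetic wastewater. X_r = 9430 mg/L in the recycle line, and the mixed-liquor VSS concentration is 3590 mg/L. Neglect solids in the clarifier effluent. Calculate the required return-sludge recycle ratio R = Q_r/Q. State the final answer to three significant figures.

R = Q_r/Q = X/(X_r − X) = 3590 / (9430 − 3590) = 0.6147.

R ≈ 0.615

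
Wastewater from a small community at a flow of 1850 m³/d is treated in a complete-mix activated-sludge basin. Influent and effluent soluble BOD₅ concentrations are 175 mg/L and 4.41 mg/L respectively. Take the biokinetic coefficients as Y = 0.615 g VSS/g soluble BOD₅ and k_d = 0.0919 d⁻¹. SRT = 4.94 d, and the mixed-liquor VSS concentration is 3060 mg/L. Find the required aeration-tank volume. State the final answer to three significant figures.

V ≈ 215 m³

Rearranging the biomass balance for a CMAS with decay, V = Y·Q·ΔS·θ_c / [X·(1+k_d θ_c)] = 0.615 × 1850 × (175 − 4.41) × 4.94 / [3060 × (1 + 0.0919 × 4.94)] = 9.59×10^5 / 4449 = 215.5 m³.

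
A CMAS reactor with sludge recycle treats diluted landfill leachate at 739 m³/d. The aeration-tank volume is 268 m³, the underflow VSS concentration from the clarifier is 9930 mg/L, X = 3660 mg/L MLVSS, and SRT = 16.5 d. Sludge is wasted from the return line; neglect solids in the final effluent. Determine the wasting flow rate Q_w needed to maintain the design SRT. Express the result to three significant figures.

Q_w = (V·X)/(θ_c X_r) = 268.0 × 3660 / (16.5 × 9930) = 5.987 m³/d.

Q_w ≈ 5.99 m³/d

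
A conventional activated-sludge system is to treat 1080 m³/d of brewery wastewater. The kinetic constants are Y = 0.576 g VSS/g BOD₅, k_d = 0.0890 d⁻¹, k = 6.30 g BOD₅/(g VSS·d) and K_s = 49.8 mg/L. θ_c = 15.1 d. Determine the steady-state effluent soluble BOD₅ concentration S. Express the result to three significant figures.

S ≈ 2.23 mg/L

For a completely mixed reactor with recycle the Lawrence–McCarty relation gives S = K_s·(1 + k_d·θ_c) / [θ_c·(Y·k − k_d) − 1] = 49.8 × (1 + 0.0890 × 15.1) / [15.1 × (0.576 × 6.30 − 0.0890) − 1] = 116.7 / 52.45 = 2.225 mg/L.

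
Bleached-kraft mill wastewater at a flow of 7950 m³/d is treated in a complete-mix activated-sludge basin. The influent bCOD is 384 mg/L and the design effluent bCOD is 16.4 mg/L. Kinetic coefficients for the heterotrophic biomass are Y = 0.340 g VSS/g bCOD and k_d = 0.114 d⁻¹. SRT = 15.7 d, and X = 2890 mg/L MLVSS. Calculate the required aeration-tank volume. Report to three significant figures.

Rearranging the biomass balance for a CMAS with decay, V = Y·Q·ΔS·θ_c / [X·(1+k_d θ_c)] = 0.340 × 7950 × (384 − 16.4) × 15.7 / [2890 × (1 + 0.114 × 15.7)] = 1.56×10^7 / 8063 = 1935 m³.

V ≈ 1930 m³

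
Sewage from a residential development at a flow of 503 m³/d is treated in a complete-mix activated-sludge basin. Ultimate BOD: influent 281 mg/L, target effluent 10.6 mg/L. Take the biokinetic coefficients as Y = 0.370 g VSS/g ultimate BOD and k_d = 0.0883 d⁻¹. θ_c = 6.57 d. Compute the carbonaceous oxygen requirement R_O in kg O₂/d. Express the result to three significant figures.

R_O ≈ 90.8 kg O₂/d

Y_obs = Y / (1 + k_d θ_c) = 0.370 / (1 + 0.0883 × 6.57) = 0.370 / 1.580 = 0.2342.
Mass of ultimate BOD removed per day: Q(S₀ − S) = 503 × 270.4 g/m³ = 136.0 kg/d.
P_X = Y_obs·Q·(S₀ − S) = 0.2342 × 136.0 = 31.85 kg VSS/d.
R_O = Q·(S₀ − S) − 1.42·P_X = 136.0 − 1.42 × 31.85 = 90.79 kg O₂/d.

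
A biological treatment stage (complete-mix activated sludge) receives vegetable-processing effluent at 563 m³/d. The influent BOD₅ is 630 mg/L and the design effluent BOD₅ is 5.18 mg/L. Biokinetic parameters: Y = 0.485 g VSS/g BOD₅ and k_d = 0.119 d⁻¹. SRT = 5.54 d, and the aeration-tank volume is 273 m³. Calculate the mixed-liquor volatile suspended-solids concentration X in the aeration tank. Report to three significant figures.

Solving the biomass balance for X: X = Y Q (S₀−S) θ_c / [V (1+k_d θ_c)] = 0.485 × 563 × (630 − 5.18) × 5.54 / [273 × (1 + 0.119 × 5.54)] = 2087 mg/L.

X ≈ 2090 mg/L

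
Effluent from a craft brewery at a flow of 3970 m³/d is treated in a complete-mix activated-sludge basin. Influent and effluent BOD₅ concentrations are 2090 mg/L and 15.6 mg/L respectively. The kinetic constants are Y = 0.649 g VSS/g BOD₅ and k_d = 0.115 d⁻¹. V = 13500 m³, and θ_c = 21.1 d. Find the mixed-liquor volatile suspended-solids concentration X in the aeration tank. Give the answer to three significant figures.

X ≈ 2440 mg/L

Solving the biomass balance for X: X = Y Q (S₀−S) θ_c / [V (1+k_d θ_c)] = 0.649 × 3970 × (2090 − 15.6) × 21.1 / [13500 × (1 + 0.115 × 21.1)] = 2438 mg/L.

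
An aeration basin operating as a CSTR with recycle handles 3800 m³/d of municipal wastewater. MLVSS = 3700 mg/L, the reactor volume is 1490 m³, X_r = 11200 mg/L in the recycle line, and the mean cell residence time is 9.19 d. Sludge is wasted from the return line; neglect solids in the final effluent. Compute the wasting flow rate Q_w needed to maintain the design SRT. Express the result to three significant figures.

Q_w ≈ 53.6 m³/d

Wasting from the return line (neglecting effluent solids): Q_w = V·X / (θ_c·X_r) = 1490 × 3700 / (9.19 × 11200) = 53.56 m³/d.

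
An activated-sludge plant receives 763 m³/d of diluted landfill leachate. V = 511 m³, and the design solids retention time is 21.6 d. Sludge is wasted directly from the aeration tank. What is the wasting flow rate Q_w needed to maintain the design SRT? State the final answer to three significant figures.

Q_w ≈ 23.7 m³/d

With mixed-liquor wasting, θ_c = V/Q_w, so Q_w = V/θ_c = 511.0/21.6 = 23.66 m³/d.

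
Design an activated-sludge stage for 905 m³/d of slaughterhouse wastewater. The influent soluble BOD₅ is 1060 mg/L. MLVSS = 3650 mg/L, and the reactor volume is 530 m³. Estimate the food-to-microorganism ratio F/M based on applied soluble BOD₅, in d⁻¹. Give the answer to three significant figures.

F/M = Q·S₀ / (V·X) = 905 × 1060 / (530.0 × 3650) = 0.4959 g soluble BOD₅·(g VSS·d)⁻¹.

F/M ≈ 0.496 d⁻¹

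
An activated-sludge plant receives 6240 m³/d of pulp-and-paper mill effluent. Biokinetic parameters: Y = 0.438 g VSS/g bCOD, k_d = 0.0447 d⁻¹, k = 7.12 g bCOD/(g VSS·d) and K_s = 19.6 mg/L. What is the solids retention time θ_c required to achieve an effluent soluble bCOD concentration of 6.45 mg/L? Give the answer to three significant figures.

θ_c ≈ 1.37 d

Specific growth rate at S = 6.45 mg/L: μ = YkS/(K_s+S) = 0.438·7.12·6.45/(19.6+6.45) = 0.7722 d⁻¹.
Then 1/θ_c = μ − k_d = 0.7722 − 0.0447 = 0.7275 d⁻¹, giving θ_c = 1.375 d.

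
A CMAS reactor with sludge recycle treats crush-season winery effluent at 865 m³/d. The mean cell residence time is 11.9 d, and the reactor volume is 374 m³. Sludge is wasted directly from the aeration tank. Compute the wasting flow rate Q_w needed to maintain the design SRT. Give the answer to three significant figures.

For wasting at MLVSS concentration, Q_w = V/θ_c = 374.0/11.9 = 31.43 m³/d.

Q_w ≈ 31.4 m³/d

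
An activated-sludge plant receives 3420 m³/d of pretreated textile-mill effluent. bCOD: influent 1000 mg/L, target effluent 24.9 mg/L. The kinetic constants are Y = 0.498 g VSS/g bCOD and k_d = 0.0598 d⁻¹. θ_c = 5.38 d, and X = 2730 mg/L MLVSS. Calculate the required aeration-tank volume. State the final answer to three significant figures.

Steady-state biomass mass balance: V·X·(1 + k_d·θ_c) = Y·Q·(S₀ − S)·θ_c, so V = 0.498 × 3420 × (1000 − 24.9) × 5.38 / [2730 × (1 + 0.0598 × 5.38)] = 8.93×10^6 / 3608 = 2476 m³.

V ≈ 2480 m³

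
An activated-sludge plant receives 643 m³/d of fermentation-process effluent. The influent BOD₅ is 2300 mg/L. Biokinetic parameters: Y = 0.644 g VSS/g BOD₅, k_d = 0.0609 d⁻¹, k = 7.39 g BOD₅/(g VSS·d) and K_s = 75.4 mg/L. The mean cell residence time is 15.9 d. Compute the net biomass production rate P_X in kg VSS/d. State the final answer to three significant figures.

Effluent substrate depends only on kinetics and SRT: S = K_s(1 + k_d θ_c) / [θ_c(Yk − k_d) − 1] = 75.4 × (1 + 0.0609 × 15.9) / [15.9 × (0.644 × 7.39 − 0.0609) − 1] = 148.4 / 73.70 = 2.014 mg/L.
Correct the yield for decay: Y_obs = Y/(1 + k_d θ_c) = 0.644 / (1 + 0.0609 × 15.9) = 0.644 / 1.968 = 0.3272.
Mass of BOD₅ removed per day: Q(S₀ − S) = 643 × 2298 g/m³ = 1478 kg/d.
P_X = Y_obs · Q(S₀ − S) = 0.3272 × 1478 = 483.4 kg VSS/d.

P_X ≈ 483 kg VSS/d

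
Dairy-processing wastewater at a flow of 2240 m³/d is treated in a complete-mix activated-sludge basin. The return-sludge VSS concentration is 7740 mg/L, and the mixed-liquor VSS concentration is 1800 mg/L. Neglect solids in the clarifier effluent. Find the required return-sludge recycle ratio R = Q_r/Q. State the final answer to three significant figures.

R = Q_r/Q = X/(X_r − X) = 1800 / (7740 − 1800) = 0.3030.

R ≈ 0.303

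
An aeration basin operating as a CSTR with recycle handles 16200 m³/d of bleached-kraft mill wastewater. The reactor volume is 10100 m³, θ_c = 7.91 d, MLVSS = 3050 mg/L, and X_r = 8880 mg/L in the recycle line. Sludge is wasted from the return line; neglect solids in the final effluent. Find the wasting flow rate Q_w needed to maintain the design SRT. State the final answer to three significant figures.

Q_w ≈ 439 m³/d

θ_c = V·X/(Q_w·X_r) when wasting from the recycle, so Q_w = V·X/(θ_c·X_r) = 10100 × 3050 / (7.91 × 8880) = 438.6 m³/d.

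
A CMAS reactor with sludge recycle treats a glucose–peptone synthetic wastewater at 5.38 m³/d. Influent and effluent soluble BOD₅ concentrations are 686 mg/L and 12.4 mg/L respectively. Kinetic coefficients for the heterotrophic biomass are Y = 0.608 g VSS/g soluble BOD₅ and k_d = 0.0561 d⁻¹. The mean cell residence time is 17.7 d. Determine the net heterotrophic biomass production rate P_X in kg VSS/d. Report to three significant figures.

P_X ≈ 1.11 kg VSS/d

Correct the yield for decay: Y_obs = Y/(1 + k_d θ_c) = 0.608 / (1 + 0.0561 × 17.7) = 0.608 / 1.993 = 0.3051.
Q·(S₀ − S) = 5.38 × (686 − 12.4) × 10⁻³ = 3.624 kg/d removed.
Net biomass production P_X = Y_obs × Q·(S₀ − S) = 0.3051 × 3.624 = 1.106 kg VSS/d.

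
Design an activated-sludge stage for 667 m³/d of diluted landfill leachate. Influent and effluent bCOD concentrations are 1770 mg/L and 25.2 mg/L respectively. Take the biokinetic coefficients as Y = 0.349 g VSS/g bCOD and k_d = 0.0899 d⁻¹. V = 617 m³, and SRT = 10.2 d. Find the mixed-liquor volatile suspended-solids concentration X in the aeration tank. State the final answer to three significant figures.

Solving the biomass balance for X: X = Y Q (S₀−S) θ_c / [V (1+k_d θ_c)] = 0.349 × 667 × (1770 − 25.2) × 10.2 / [617 × (1 + 0.0899 × 10.2)] = 3503 mg/L.

X ≈ 3500 mg/L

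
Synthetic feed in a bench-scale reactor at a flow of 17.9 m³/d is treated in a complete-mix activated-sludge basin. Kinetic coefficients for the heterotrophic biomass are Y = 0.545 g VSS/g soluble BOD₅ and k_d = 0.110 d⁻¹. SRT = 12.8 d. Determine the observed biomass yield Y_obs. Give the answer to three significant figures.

Y_obs ≈ 0.226 g VSS/g soluble BOD₅

The observed yield is Y_obs = Y/(1 + k_d·θ_c) = 0.545 / (1 + 0.110 × 12.8) = 0.545 / 2.408 = 0.2263 g VSS per g soluble BOD₅ removed.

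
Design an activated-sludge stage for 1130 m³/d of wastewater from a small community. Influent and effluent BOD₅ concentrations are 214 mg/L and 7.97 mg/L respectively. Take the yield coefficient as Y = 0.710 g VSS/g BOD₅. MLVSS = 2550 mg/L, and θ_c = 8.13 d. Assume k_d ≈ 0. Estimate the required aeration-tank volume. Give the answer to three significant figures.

Biomass mass balance (decay neglected): V·X = Y·Q·(S₀ − S)·θ_c, so V = 0.710 × 1130 × (214 − 7.97) × 8.13 / 2550 = 527.0 m³.

V ≈ 527 m³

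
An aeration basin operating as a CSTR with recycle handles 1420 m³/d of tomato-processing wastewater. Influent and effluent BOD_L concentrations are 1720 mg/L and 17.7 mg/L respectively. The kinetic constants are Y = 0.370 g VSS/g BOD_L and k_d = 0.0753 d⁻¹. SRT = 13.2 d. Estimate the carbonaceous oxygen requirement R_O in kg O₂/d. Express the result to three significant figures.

The observed yield is Y_obs = Y/(1 + k_d·θ_c) = 0.370 / (1 + 0.0753 × 13.2) = 0.370 / 1.994 = 0.1856 g VSS per g BOD_L removed.
ΔS = 1720 − 17.7 = 1702 mg/L, so the substrate removal rate is 1420 × 1702/1000 = 2417 kg BOD_L/d.
Biomass synthesised: P_X = Y_obs × 2417 = 448.5 kg VSS/d.
R_O = Q·ΔS − 1.42 P_X = 2417 − 636.9 = 1780 kg O₂/d.

R_O ≈ 1780 kg O₂/d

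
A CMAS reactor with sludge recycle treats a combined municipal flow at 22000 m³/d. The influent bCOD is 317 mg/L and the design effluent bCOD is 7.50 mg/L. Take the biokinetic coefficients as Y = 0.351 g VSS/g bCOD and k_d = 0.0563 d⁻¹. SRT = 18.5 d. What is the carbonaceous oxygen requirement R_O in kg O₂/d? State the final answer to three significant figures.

The observed yield is Y_obs = Y/(1 + k_d·θ_c) = 0.351 / (1 + 0.0563 × 18.5) = 0.351 / 2.042 = 0.1719 g VSS per g bCOD removed.
Q·(S₀ − S) = 22000 × (317 − 7.50) × 10⁻³ = 6809 kg/d removed.
Net sludge production P_X = 0.1719 × 6809 = 1171 kg VSS/d.
R_O = Q·(S₀ − S) − 1.42·P_X = 6809 − 1.42 × 1171 = 5147 kg O₂/d.

R_O ≈ 5150 kg O₂/d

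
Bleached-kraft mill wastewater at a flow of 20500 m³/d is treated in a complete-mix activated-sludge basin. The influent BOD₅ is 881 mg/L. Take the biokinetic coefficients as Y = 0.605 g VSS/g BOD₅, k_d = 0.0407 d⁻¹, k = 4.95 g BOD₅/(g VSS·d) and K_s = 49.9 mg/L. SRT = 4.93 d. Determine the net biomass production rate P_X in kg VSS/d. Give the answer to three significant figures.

P_X ≈ 9050 kg VSS/d

Effluent substrate depends only on kinetics and SRT: S = K_s(1 + k_d θ_c) / [θ_c(Yk − k_d) − 1] = 49.9 × (1 + 0.0407 × 4.93) / [4.93 × (0.605 × 4.95 − 0.0407) − 1] = 59.91 / 13.56 = 4.417 mg/L.
Y_obs = Y / (1 + k_d θ_c) = 0.605 / (1 + 0.0407 × 4.93) = 0.605 / 1.201 = 0.5039.
Q·(S₀ − S) = 20500 × (881 − 4.42) × 10⁻³ = 17970 kg/d removed.
So the net sludge growth is P_X = 0.5039 × 17970 = 9055 kg VSS/d.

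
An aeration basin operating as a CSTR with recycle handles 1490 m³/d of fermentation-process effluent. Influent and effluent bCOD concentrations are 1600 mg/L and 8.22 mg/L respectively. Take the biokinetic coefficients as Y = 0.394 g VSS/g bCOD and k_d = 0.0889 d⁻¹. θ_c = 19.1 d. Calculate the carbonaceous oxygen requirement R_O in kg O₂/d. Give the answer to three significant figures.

R_O ≈ 1880 kg O₂/d

The observed yield is Y_obs = Y/(1 + k_d·θ_c) = 0.394 / (1 + 0.0889 × 19.1) = 0.394 / 2.698 = 0.1460 g VSS per g bCOD removed.
Substrate removed = Q·(S₀ − S) = 1490 m³/d × (1600 − 8.22) g/m³ = 2.37×10^6 g/d = 2372 kg/d.
Net sludge production P_X = 0.1460 × 2372 = 346.4 kg VSS/d.
R_O = Q·ΔS − 1.42 P_X = 2372 − 491.8 = 1880 kg O₂/d.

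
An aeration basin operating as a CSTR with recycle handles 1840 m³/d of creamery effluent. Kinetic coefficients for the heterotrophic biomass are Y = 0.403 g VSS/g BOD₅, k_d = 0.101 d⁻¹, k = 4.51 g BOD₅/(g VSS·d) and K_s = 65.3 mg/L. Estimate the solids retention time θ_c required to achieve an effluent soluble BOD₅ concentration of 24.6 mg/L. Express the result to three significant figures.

θ_c ≈ 2.52 d

At the target effluent, Y k S/(K_s+S) = 0.403×4.51×24.6/89.90 = 0.4973 d⁻¹.
θ_c = 1/(μ − k_d) = 1/(0.4973 − 0.101) = 1/0.3963 = 2.523 d.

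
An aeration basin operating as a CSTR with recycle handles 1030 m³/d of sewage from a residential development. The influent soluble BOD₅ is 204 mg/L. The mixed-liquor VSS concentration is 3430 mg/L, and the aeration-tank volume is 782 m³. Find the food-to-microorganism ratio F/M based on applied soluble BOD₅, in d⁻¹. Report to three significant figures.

F/M ≈ 0.0783 d⁻¹

F/M = Q·S₀ / (V·X) = 1030 × 204 / (782.0 × 3430) = 0.07834 g soluble BOD₅·(g VSS·d)⁻¹.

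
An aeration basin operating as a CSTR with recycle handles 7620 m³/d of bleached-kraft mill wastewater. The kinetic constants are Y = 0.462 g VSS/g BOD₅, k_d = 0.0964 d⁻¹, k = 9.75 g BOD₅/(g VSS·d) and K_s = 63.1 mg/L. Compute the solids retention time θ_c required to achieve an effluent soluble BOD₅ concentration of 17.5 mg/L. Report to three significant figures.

At the target effluent, Y k S/(K_s+S) = 0.462×9.75×17.5/80.60 = 0.9780 d⁻¹.
Then 1/θ_c = μ − k_d = 0.9780 − 0.0964 = 0.8816 d⁻¹, giving θ_c = 1.134 d.

θ_c ≈ 1.13 d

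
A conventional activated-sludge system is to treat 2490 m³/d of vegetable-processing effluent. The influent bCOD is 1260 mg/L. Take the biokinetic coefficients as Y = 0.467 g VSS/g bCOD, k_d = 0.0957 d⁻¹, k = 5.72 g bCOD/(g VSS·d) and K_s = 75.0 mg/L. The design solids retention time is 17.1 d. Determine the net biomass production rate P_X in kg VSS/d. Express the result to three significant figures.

P_X ≈ 554 kg VSS/d

From the Monod/SRT balance for a CMAS, S = K_s·(1+k_d θ_c)/[θ_c·(Y k − k_d) − 1] = 75.0 × (1 + 0.0957 × 17.1) / [17.1 × (0.467 × 5.72 − 0.0957) − 1] = 197.7 / 43.04 = 4.594 mg/L.
Correct the yield for decay: Y_obs = Y/(1 + k_d θ_c) = 0.467 / (1 + 0.0957 × 17.1) = 0.467 / 2.636 = 0.1771.
Q·(S₀ − S) = 2490 × (1260 − 4.59) × 10⁻³ = 3126 kg/d removed.
So the net sludge growth is P_X = 0.1771 × 3126 = 553.7 kg VSS/d.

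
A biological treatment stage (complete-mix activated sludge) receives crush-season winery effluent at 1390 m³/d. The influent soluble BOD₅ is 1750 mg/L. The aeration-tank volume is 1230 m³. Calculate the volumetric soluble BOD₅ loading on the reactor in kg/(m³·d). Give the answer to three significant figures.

L_v ≈ 1.98 kg soluble BOD₅/(m³·d)

L_v = Q S₀ / V = 1390 × 1750 × 10⁻³ / 1230 = 1.978 kg/(m³·d).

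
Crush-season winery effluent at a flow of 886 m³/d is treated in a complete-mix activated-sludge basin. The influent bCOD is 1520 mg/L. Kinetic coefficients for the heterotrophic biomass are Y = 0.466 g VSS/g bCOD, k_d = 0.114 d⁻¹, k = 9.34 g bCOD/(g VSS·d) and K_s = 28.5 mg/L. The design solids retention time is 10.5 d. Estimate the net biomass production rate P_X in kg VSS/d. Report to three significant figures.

Effluent substrate depends only on kinetics and SRT: S = K_s(1 + k_d θ_c) / [θ_c(Yk − k_d) − 1] = 28.5 × (1 + 0.114 × 10.5) / [10.5 × (0.466 × 9.34 − 0.114) − 1] = 62.61 / 43.50 = 1.439 mg/L.
Correct the yield for decay: Y_obs = Y/(1 + k_d θ_c) = 0.466 / (1 + 0.114 × 10.5) = 0.466 / 2.197 = 0.2121.
Substrate removed = Q·(S₀ − S) = 886 m³/d × (1520 − 1.44) g/m³ = 1.35×10^6 g/d = 1345 kg/d.
Net biomass production P_X = Y_obs × Q·(S₀ − S) = 0.2121 × 1345 = 285.4 kg VSS/d.

P_X ≈ 285 kg VSS/d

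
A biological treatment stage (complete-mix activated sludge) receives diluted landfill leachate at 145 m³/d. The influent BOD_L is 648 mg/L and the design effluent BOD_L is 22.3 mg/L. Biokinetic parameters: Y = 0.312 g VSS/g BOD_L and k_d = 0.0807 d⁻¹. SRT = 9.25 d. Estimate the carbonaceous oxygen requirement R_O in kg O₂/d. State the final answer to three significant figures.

Correct the yield for decay: Y_obs = Y/(1 + k_d θ_c) = 0.312 / (1 + 0.0807 × 9.25) = 0.312 / 1.746 = 0.1786.
Mass of BOD_L removed per day: Q(S₀ − S) = 145 × 625.7 g/m³ = 90.73 kg/d.
Biomass synthesised: P_X = Y_obs × 90.73 = 16.21 kg VSS/d.
Carbonaceous O₂ demand = substrate oxidised − cell-mass equivalent = 90.73 − 1.42 × 16.21 = 67.71 kg O₂/d.

R_O ≈ 67.7 kg O₂/d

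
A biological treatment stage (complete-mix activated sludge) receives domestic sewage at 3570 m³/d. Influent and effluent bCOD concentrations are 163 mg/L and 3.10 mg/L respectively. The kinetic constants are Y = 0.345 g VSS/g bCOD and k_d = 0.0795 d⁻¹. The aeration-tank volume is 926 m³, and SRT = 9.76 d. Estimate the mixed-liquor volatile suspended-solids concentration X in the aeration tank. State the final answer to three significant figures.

X ≈ 1170 mg/L

Solving the biomass balance for X: X = Y Q (S₀−S) θ_c / [V (1+k_d θ_c)] = 0.345 × 3570 × (163 − 3.10) × 9.76 / [926 × (1 + 0.0795 × 9.76)] = 1169 mg/L.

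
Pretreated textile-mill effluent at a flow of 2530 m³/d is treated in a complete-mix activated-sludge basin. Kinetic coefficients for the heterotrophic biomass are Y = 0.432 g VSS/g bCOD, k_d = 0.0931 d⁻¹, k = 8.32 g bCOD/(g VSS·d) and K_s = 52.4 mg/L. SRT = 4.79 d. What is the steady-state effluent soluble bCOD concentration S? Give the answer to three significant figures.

For a completely mixed reactor with recycle the Lawrence–McCarty relation gives S = K_s·(1 + k_d·θ_c) / [θ_c·(Y·k − k_d) − 1] = 52.4 × (1 + 0.0931 × 4.79) / [4.79 × (0.432 × 8.32 − 0.0931) − 1] = 75.77 / 15.77 = 4.804 mg/L.

S ≈ 4.80 mg/L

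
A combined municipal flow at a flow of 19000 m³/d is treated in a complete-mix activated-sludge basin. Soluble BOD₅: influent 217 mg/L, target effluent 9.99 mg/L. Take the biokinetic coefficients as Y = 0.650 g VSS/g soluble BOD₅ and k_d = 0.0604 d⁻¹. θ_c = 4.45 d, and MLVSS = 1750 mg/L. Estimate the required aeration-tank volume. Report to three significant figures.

V ≈ 5120 m³

Rearranging the biomass balance for a CMAS with decay, V = Y·Q·ΔS·θ_c / [X·(1+k_d θ_c)] = 0.650 × 19000 × (217 − 9.99) × 4.45 / [1750 × (1 + 0.0604 × 4.45)] = 1.14×10^7 / 2220 = 5124 m³.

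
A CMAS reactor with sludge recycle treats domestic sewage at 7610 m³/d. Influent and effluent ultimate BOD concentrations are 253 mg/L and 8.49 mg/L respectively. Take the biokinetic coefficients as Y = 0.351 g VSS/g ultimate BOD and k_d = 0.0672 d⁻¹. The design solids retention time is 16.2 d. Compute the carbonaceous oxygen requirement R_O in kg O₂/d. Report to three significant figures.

R_O ≈ 1420 kg O₂/d

Observed yield with endogenous decay: Y_obs = Y / (1 + k_d·θ_c) = 0.351 / (1 + 0.0672 × 16.2) = 0.351 / 2.089 = 0.1681 g VSS/g ultimate BOD.
ΔS = 253 − 8.49 = 244.5 mg/L, so the substrate removal rate is 7610 × 244.5/1000 = 1861 kg ultimate BOD/d.
Net sludge production P_X = 0.1681 × 1861 = 312.7 kg VSS/d.
R_O = Q·ΔS − 1.42 P_X = 1861 − 444.0 = 1417 kg O₂/d.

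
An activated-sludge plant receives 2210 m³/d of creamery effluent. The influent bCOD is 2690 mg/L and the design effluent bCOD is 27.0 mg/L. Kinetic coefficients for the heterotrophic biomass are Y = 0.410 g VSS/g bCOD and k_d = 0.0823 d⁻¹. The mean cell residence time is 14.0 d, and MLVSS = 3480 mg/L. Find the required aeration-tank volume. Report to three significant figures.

V ≈ 4510 m³

Steady-state biomass mass balance: V·X·(1 + k_d·θ_c) = Y·Q·(S₀ − S)·θ_c, so V = 0.410 × 2210 × (2690 − 27.0) × 14.0 / [3480 × (1 + 0.0823 × 14.0)] = 3.38×10^7 / 7490 = 4510 m³.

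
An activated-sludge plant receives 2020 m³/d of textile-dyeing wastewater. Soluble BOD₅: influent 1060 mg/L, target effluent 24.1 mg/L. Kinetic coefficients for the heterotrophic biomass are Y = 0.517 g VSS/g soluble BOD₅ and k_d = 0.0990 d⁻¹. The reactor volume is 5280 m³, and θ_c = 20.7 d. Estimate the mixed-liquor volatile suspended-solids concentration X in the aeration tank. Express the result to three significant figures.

From V·X·(1 + k_d·θ_c) = Y·Q·(S₀ − S)·θ_c: X = 0.517 × 2020 × (1060 − 24.1) × 20.7 / [5280 × (1 + 0.0990 × 20.7)] = 1391 mg/L.

X ≈ 1390 mg/L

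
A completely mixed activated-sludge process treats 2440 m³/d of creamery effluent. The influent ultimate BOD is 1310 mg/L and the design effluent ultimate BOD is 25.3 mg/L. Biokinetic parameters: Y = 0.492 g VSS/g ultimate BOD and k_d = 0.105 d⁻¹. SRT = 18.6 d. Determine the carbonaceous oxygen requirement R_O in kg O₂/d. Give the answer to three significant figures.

R_O ≈ 2390 kg O₂/d

Correct the yield for decay: Y_obs = Y/(1 + k_d θ_c) = 0.492 / (1 + 0.105 × 18.6) = 0.492 / 2.953 = 0.1666.
ΔS = 1310 − 25.3 = 1285 mg/L, so the substrate removal rate is 2440 × 1285/1000 = 3135 kg ultimate BOD/d.
Biomass synthesised: P_X = Y_obs × 3135 = 522.3 kg VSS/d.
R_O = Q·(S₀ − S) − 1.42·P_X = 3135 − 1.42 × 522.3 = 2393 kg O₂/d.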